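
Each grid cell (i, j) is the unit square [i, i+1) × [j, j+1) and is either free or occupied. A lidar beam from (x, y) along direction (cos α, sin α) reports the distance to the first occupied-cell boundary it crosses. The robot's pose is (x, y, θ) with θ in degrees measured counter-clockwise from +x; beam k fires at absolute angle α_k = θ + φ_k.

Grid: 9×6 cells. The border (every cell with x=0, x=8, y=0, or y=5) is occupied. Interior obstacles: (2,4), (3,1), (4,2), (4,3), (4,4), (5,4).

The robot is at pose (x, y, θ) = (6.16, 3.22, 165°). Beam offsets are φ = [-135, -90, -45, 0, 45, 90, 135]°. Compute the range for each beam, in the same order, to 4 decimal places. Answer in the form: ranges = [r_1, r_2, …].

ranges = [2.1246, 1.8428, 0.9007, 1.2009, 1.3395, 2.2983, 2.5634]

beam 1: φ=-135°, α=30°
  direction (0.8660, 0.5000); cell (6,3); t to first gridline: x 0.9699, y 1.5600 (then +1.1547 / +2.0000)
    (7,3) via x @ 0.9699
    (7,4) via y @ 1.5600
    (8,4) via x @ 2.1246  # hit
  → r_1 = 2.1246
beam 2: φ=-90°, α=75°
  direction (0.2588, 0.9659); cell (6,3); t to first gridline: x 3.2455, y 0.8075 (then +3.8637 / +1.0353)
    (6,4) via y @ 0.8075
    (6,5) via y @ 1.8428  # hit
  → r_2 = 1.8428
beam 3: φ=-45°, α=120°
  direction (-0.5000, 0.8660); cell (6,3); t to first gridline: x 0.3200, y 0.9007 (then +2.0000 / +1.1547)
    (5,3) via x @ 0.3200
    (5,4) via y @ 0.9007  # hit
  → r_3 = 0.9007
beam 4: φ=0°, α=165°
  direction (-0.9659, 0.2588); cell (6,3); t to first gridline: x 0.1656, y 3.0137 (then +1.0353 / +3.8637)
    (5,3) via x @ 0.1656
    (4,3) via x @ 1.2009  # hit
  → r_4 = 1.2009
beam 5: φ=45°, α=210°
  direction (-0.8660, -0.5000); cell (6,3); t to first gridline: x 0.1848, y 0.4400 (then +1.1547 / +2.0000)
    (5,3) via x @ 0.1848
    (5,2) via y @ 0.4400
    (4,2) via x @ 1.3395  # hit
  → r_5 = 1.3395
beam 6: φ=90°, α=255°
  direction (-0.2588, -0.9659); cell (6,3); t to first gridline: x 0.6182, y 0.2278 (then +3.8637 / +1.0353)
    (6,2) via y @ 0.2278
    (5,2) via x @ 0.6182
    (5,1) via y @ 1.2630
    (5,0) via y @ 2.2983  # hit
  → r_6 = 2.2983
beam 7: φ=135°, α=300°
  direction (0.5000, -0.8660); cell (6,3); t to first gridline: x 1.6800, y 0.2540 (then +2.0000 / +1.1547)
    (6,2) via y @ 0.2540
    (6,1) via y @ 1.4087
    (7,1) via x @ 1.6800
    (7,0) via y @ 2.5634  # hit
  → r_7 = 2.5634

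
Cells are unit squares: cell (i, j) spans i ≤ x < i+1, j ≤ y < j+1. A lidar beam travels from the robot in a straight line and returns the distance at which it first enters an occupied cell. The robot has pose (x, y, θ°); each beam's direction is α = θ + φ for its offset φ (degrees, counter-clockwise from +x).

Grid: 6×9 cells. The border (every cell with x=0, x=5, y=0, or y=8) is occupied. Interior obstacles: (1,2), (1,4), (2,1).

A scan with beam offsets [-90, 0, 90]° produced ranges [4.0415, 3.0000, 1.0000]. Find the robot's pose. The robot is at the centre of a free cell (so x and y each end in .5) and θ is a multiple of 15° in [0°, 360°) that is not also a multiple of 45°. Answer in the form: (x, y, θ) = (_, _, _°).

(x, y, θ) = (4.5, 4.5, 210°)

Enumerate (i+0.5, j+0.5, θ) over the 25 free cells and 16 admissible headings. For each, cast all 3 beams and compare to the given ranges.
  (3.5, 5.5, 165°): beam 1 = 2.5882 ≠ 4.0415 ✗
  (3.5, 4.5, 105°): beam 1 = 1.5529 ≠ 4.0415 ✗
  (3.5, 7.5, 60°): beam 1 = 1.7321 ≠ 4.0415 ✗
  …
  (4.5, 4.5, 210°): r_1=4.0415, r_2=3.0000, r_3=1.0000 — all match ✓
Unique over the lattice → pose = (4.5, 4.5, 210°).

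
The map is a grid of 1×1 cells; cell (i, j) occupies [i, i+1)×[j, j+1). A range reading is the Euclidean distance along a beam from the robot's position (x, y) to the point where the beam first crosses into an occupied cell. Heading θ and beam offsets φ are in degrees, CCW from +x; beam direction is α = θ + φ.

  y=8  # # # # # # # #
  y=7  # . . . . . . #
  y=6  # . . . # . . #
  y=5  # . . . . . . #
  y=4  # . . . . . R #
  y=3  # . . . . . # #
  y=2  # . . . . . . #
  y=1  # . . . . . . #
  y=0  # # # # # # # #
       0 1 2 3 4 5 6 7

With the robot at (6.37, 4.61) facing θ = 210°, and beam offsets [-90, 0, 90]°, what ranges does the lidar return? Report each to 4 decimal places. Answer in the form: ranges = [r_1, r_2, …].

beam 1: φ=-90°, α=120°
  d=(-0.5000,0.8660)  start (6,4)  tX=0.7400 tY=0.4503  stride 1/|dx|=2.0000 1/|dy|=1.1547
    cross y-line → (6,5), t=0.4503
    cross x-line → (5,5), t=0.7400
    cross y-line → (5,6), t=1.6050
    cross x-line → (4,6), t=2.7400 (wall)
  → r_1 = 2.7400
beam 2: φ=0°, α=210°
  d=(-0.8660,-0.5000)  start (6,4)  tX=0.4272 tY=1.2200  stride 1/|dx|=1.1547 1/|dy|=2.0000
    cross x-line → (5,4), t=0.4272
    cross y-line → (5,3), t=1.2200
    cross x-line → (4,3), t=1.5819
    cross x-line → (3,3), t=2.7366
    cross y-line → (3,2), t=3.2200
    cross x-line → (2,2), t=3.8913
    cross x-line → (1,2), t=5.0460
    cross y-line → (1,1), t=5.2200
    cross x-line → (0,1), t=6.2007 (wall)
  → r_2 = 6.2007
beam 3: φ=90°, α=300°
  d=(0.5000,-0.8660)  start (6,4)  tX=1.2600 tY=0.7044  stride 1/|dx|=2.0000 1/|dy|=1.1547
    cross y-line → (6,3), t=0.7044 (wall)
  → r_3 = 0.7044

ranges = [2.7400, 6.2007, 0.7044]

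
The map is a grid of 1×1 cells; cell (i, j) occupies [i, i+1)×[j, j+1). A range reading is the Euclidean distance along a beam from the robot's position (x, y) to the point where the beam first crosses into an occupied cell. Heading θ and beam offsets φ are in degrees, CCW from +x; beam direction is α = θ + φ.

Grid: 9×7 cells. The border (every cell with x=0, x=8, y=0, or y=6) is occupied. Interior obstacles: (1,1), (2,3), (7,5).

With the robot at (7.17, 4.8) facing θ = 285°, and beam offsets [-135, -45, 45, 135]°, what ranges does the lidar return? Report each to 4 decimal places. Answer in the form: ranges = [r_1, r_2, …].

beam 1: φ=-135°, α=150°
  cosα=-0.8660 sinα=0.5000 | (7,4) | tMaxX 0.1963 tMaxY 0.4000 | tΔX 1.1547 tΔY 2.0000
    t=0.1963 [x] (6,4)
    t=0.4000 [y] (6,5)
    t=1.3510 [x] (5,5)
    t=2.4000 [y] (5,6) — stop
  → r_1 = 2.4000
beam 2: φ=-45°, α=240°
  cosα=-0.5000 sinα=-0.8660 | (7,4) | tMaxX 0.3400 tMaxY 0.9238 | tΔX 2.0000 tΔY 1.1547
    t=0.3400 [x] (6,4)
    t=0.9238 [y] (6,3)
    t=2.0785 [y] (6,2)
    t=2.3400 [x] (5,2)
    t=3.2332 [y] (5,1)
    t=4.3400 [x] (4,1)
    t=4.3879 [y] (4,0) — stop
  → r_2 = 4.3879
beam 3: φ=45°, α=330°
  cosα=0.8660 sinα=-0.5000 | (7,4) | tMaxX 0.9584 tMaxY 1.6000 | tΔX 1.1547 tΔY 2.0000
    t=0.9584 [x] (8,4) — stop
  → r_3 = 0.9584
beam 4: φ=135°, α=60°
  cosα=0.5000 sinα=0.8660 | (7,4) | tMaxX 1.6600 tMaxY 0.2309 | tΔX 2.0000 tΔY 1.1547
    t=0.2309 [y] (7,5) — stop
  → r_4 = 0.2309

ranges = [2.4000, 4.3879, 0.9584, 0.2309]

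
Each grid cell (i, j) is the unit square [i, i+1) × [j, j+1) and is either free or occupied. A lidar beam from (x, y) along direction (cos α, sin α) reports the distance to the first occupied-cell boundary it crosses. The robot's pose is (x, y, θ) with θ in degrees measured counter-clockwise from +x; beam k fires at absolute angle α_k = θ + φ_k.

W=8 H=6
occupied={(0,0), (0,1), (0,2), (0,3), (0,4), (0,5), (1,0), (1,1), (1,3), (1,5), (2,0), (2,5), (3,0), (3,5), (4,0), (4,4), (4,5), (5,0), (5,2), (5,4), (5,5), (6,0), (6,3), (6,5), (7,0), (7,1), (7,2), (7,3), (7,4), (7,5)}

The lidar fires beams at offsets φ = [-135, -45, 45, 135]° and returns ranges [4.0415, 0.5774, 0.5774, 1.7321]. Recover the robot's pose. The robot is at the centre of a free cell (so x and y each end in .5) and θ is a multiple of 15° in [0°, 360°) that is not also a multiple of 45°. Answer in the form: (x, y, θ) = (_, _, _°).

(x, y, θ) = (3.5, 4.5, 75°)

Candidates: 18 free-cell centres × 16 headings = 288 poses. Raycast each; keep the one whose scan matches to 4 dp.
  (2.5, 2.5, 330°): beam 1 = 1.5529 ≠ 4.0415 ✗
  (5.5, 3.5, 345°): beam 4 = 0.5774 ≠ 1.7321 ✗
  (6.5, 4.5, 120°): beam 1 = 0.5176 ≠ 4.0415 ✗
  …
  (3.5, 4.5, 75°): r_1=4.0415, r_2=0.5774, r_3=0.5774, r_4=1.7321 — all match ✓
No second candidate reproduces the full scan.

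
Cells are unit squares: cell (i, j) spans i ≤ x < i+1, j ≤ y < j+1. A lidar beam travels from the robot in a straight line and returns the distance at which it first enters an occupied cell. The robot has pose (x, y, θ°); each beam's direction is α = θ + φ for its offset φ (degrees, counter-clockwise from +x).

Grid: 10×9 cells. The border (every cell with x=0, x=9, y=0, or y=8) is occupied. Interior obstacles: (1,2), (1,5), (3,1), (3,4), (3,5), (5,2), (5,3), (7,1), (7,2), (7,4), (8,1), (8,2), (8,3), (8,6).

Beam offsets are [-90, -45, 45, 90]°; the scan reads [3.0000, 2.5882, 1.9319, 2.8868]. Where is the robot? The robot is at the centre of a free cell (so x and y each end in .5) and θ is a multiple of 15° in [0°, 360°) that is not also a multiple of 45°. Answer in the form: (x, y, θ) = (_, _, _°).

(x, y, θ) = (6.5, 6.5, 240°)

Candidates: 42 free-cell centres × 16 headings = 672 poses. Raycast each; keep the one whose scan matches to 4 dp.
  (6.5, 3.5, 300°): beam 1 = 0.5774 ≠ 3.0000 ✗
  (6.5, 3.5, 210°): beam 1 = 5.1962 ≠ 3.0000 ✗
  (4.5, 3.5, 30°): beam 1 = 1.0000 ≠ 3.0000 ✗
  (1.5, 4.5, 240°): beam 1 = 0.5774 ≠ 3.0000 ✗
  (2.5, 7.5, 210°): beam 1 = 0.5774 ≠ 3.0000 ✗
  …
  (6.5, 6.5, 240°): r_1=3.0000, r_2=2.5882, r_3=1.9319, r_4=2.8868 — all match ✓
No second candidate reproduces the full scan.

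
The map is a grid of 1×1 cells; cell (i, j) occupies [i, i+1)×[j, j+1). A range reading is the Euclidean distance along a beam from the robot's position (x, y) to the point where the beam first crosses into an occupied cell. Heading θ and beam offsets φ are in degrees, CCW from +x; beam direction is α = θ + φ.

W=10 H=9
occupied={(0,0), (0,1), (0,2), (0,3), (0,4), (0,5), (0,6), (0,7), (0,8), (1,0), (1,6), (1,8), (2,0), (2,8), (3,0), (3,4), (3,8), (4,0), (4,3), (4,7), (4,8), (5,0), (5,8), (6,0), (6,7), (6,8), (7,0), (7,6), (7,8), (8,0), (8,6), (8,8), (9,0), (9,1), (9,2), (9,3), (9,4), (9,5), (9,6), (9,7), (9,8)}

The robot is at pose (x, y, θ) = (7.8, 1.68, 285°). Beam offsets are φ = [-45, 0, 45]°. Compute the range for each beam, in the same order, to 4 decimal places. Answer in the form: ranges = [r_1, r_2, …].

beam 1: φ=-45°, α=240°
  d=(-0.5000,-0.8660)  start (7,1)  tX=1.6000 tY=0.7852  stride 1/|dx|=2.0000 1/|dy|=1.1547
    cross y-line → (7,0), t=0.7852 (wall)
  → r_1 = 0.7852
beam 2: φ=0°, α=285°
  d=(0.2588,-0.9659)  start (7,1)  tX=0.7727 tY=0.7040  stride 1/|dx|=3.8637 1/|dy|=1.0353
    cross y-line → (7,0), t=0.7040 (wall)
  → r_2 = 0.7040
beam 3: φ=45°, α=330°
  d=(0.8660,-0.5000)  start (7,1)  tX=0.2309 tY=1.3600  stride 1/|dx|=1.1547 1/|dy|=2.0000
    cross x-line → (8,1), t=0.2309
    cross y-line → (8,0), t=1.3600 (wall)
  → r_3 = 1.3600

ranges = [0.7852, 0.7040, 1.3600]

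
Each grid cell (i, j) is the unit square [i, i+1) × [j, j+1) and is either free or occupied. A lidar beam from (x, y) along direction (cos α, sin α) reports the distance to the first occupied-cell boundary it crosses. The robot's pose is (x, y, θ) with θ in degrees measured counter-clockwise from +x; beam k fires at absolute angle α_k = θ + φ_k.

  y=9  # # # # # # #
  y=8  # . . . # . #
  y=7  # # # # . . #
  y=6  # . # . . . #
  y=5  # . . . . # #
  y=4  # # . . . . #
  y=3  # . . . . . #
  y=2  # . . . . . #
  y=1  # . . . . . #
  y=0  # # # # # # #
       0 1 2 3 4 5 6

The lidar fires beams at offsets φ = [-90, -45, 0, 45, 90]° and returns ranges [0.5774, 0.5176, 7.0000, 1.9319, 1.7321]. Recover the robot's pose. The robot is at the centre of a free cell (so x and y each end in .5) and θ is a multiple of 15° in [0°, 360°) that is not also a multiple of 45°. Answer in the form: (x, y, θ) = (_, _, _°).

(x, y, θ) = (4.5, 7.5, 240°)

Candidates: 33 free-cell centres × 16 headings = 528 poses. Raycast each; keep the one whose scan matches to 4 dp.
  (2.5, 2.5, 345°): beam 1 = 1.5529 ≠ 0.5774 ✗
  (1.5, 5.5, 30°): beam 2 = 4.6587 ≠ 0.5176 ✗
  (2.5, 5.5, 150°): beam 3 = 1.7321 ≠ 7.0000 ✗
  (1.5, 2.5, 150°): beam 1 = 6.3509 ≠ 0.5774 ✗
  …
  (4.5, 7.5, 240°): r_1=0.5774, r_2=0.5176, r_3=7.0000, r_4=1.9319, r_5=1.7321 — all match ✓
Only this pose fits every beam.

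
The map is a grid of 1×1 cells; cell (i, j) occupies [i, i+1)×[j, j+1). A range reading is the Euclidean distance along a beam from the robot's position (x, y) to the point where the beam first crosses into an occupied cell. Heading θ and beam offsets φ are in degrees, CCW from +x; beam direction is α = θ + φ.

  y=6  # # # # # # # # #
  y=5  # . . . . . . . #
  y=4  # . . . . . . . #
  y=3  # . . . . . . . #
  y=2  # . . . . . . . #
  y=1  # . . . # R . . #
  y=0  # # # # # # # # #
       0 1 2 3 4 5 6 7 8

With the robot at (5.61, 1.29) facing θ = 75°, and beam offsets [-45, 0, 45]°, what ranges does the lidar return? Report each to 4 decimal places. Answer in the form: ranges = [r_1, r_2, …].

beam 1: φ=-45°, α=30°
  dir = (cos 30°, sin 30°) = (0.8660, 0.5000); from cell (5,1)
  next x-line at t=0.4503, next y-line at t=1.4200; Δt_x=1.1547, Δt_y=2.0000
    x: enter (6,1) at t=0.4503
    y: enter (6,2) at t=1.4200
    x: enter (7,2) at t=1.6050
    x: enter (8,2) at t=2.7597 ← occupied
  → r_1 = 2.7597
beam 2: φ=0°, α=75°
  dir = (cos 75°, sin 75°) = (0.2588, 0.9659); from cell (5,1)
  next x-line at t=1.5068, next y-line at t=0.7350; Δt_x=3.8637, Δt_y=1.0353
    y: enter (5,2) at t=0.7350
    x: enter (6,2) at t=1.5068
    y: enter (6,3) at t=1.7703
    y: enter (6,4) at t=2.8056
    y: enter (6,5) at t=3.8409
    y: enter (6,6) at t=4.8762 ← occupied
  → r_2 = 4.8762
beam 3: φ=45°, α=120°
  dir = (cos 120°, sin 120°) = (-0.5000, 0.8660); from cell (5,1)
  next x-line at t=1.2200, next y-line at t=0.8198; Δt_x=2.0000, Δt_y=1.1547
    y: enter (5,2) at t=0.8198
    x: enter (4,2) at t=1.2200
    y: enter (4,3) at t=1.9745
    y: enter (4,4) at t=3.1292
    x: enter (3,4) at t=3.2200
    y: enter (3,5) at t=4.2839
    x: enter (2,5) at t=5.2200
    y: enter (2,6) at t=5.4386 ← occupied
  → r_3 = 5.4386

ranges = [2.7597, 4.8762, 5.4386]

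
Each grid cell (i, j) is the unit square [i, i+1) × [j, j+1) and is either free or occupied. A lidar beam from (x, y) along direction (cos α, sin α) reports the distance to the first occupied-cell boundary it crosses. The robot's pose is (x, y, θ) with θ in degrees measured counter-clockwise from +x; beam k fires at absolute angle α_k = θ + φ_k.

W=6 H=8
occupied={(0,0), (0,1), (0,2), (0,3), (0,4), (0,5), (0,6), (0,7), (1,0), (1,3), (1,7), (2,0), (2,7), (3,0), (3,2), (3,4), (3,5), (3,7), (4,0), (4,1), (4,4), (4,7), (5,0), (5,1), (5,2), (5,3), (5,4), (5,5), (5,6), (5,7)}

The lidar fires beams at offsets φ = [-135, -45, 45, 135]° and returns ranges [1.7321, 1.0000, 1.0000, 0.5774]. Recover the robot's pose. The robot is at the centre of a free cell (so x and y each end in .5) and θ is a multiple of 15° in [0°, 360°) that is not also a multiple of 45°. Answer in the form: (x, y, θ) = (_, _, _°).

The pose lattice has 18·16 = 288 candidates. Test each by forward raycasting.
  (1.5, 4.5, 255°): beam 1 = 1.0000 ≠ 1.7321 ✗
  (4.5, 2.5, 300°): beam 1 = 0.5176 ≠ 1.7321 ✗
  (4.5, 6.5, 345°): beam 1 = 1.0000 ≠ 1.7321 ✗
  (3.5, 1.5, 255°): beam 1 = 0.5774 ≠ 1.7321 ✗
  (2.5, 3.5, 75°): beam 1 = 1.0000 ≠ 1.7321 ✗
  …
  (2.5, 6.5, 345°): r_1=1.7321, r_2=1.0000, r_3=1.0000, r_4=0.5774 — all match ✓
Only this pose fits every beam.

(x, y, θ) = (2.5, 6.5, 345°)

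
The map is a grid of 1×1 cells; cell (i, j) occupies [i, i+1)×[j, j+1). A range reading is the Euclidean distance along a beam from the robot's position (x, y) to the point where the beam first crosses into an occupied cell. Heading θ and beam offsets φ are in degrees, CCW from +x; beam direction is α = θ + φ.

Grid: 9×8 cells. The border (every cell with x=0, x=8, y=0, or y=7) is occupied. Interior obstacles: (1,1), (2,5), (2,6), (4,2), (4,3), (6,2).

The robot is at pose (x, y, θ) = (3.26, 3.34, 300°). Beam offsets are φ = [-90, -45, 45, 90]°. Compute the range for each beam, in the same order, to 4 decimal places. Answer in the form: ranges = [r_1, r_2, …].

beam 1: φ=-90°, α=210°
  direction (-0.8660, -0.5000); cell (3,3); t to first gridline: x 0.3002, y 0.6800 (then +1.1547 / +2.0000)
    (2,3) via x @ 0.3002
    (2,2) via y @ 0.6800
    (1,2) via x @ 1.4549
    (0,2) via x @ 2.6096  # hit
  → r_1 = 2.6096
beam 2: φ=-45°, α=255°
  direction (-0.2588, -0.9659); cell (3,3); t to first gridline: x 1.0046, y 0.3520 (then +3.8637 / +1.0353)
    (3,2) via y @ 0.3520
    (2,2) via x @ 1.0046
    (2,1) via y @ 1.3873
    (2,0) via y @ 2.4225  # hit
  → r_2 = 2.4225
beam 3: φ=45°, α=345°
  direction (0.9659, -0.2588); cell (3,3); t to first gridline: x 0.7661, y 1.3137 (then +1.0353 / +3.8637)
    (4,3) via x @ 0.7661  # hit
  → r_3 = 0.7661
beam 4: φ=90°, α=30°
  direction (0.8660, 0.5000); cell (3,3); t to first gridline: x 0.8545, y 1.3200 (then +1.1547 / +2.0000)
    (4,3) via x @ 0.8545  # hit
  → r_4 = 0.8545

ranges = [2.6096, 2.4225, 0.7661, 0.8545]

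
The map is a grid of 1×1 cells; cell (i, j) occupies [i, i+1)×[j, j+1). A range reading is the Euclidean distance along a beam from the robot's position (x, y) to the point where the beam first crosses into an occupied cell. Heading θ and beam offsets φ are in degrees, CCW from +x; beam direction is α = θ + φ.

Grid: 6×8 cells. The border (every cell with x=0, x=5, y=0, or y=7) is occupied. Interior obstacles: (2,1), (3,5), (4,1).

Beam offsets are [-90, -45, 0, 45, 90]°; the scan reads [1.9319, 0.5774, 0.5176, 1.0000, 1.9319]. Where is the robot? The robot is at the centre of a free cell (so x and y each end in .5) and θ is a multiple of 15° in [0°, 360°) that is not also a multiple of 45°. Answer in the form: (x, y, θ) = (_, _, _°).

The pose lattice has 21·16 = 336 candidates. Test each by forward raycasting.
  (2.5, 3.5, 15°): beam 1 = 1.5529 ≠ 1.9319 ✗
  (1.5, 5.5, 60°): beam 1 = 4.0415 ≠ 1.9319 ✗
  (1.5, 3.5, 105°): beam 1 = 3.6235 ≠ 1.9319 ✗
  (4.5, 4.5, 30°): beam 1 = 1.0000 ≠ 1.9319 ✗
  (1.5, 4.5, 195°): beam 5 = 2.5882 ≠ 1.9319 ✗
  …
  (1.5, 3.5, 195°): r_1=1.9319, r_2=0.5774, r_3=0.5176, r_4=1.0000, r_5=1.9319 — all match ✓
Only this pose fits every beam.

(x, y, θ) = (1.5, 3.5, 195°)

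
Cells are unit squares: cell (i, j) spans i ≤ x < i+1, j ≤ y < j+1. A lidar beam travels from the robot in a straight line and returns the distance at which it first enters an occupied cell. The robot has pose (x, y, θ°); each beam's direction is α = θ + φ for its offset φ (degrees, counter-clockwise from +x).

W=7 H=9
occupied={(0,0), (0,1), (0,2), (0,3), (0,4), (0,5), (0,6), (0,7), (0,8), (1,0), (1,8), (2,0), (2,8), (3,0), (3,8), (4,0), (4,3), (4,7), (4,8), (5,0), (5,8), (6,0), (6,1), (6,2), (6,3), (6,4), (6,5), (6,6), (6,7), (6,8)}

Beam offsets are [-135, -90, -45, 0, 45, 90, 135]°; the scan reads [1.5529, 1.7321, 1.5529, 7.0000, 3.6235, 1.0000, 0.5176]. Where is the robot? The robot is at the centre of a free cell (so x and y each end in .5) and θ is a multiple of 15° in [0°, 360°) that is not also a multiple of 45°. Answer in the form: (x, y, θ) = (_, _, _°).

(x, y, θ) = (4.5, 1.5, 120°)

Candidates: 33 free-cell centres × 16 headings = 528 poses. Raycast each; keep the one whose scan matches to 4 dp.
  (3.5, 4.5, 255°): beam 1 = 4.0415 ≠ 1.5529 ✗
  (3.5, 1.5, 345°): beam 1 = 1.0000 ≠ 1.5529 ✗
  (5.5, 6.5, 210°): beam 2 = 1.0000 ≠ 1.7321 ✗
  …
  (4.5, 1.5, 120°): r_1=1.5529, r_2=1.7321, r_3=1.5529, r_4=7.0000, r_5=3.6235, r_6=1.0000, r_7=0.5176 — all match ✓
Unique over the lattice → pose = (4.5, 1.5, 120°).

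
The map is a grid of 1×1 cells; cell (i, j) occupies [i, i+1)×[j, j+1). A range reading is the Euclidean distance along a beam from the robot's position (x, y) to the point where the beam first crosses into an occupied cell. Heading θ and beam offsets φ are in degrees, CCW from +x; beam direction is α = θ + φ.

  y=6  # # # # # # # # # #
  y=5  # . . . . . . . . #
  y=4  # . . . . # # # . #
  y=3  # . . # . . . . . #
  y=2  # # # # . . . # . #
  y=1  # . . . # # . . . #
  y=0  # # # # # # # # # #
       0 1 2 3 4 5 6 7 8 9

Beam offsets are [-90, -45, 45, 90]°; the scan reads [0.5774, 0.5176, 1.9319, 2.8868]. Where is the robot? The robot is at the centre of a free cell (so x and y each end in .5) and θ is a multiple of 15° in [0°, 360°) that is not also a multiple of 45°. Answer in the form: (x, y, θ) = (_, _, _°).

(x, y, θ) = (1.5, 5.5, 210°)

The pose lattice has 30·16 = 480 candidates. Test each by forward raycasting.
  (5.5, 3.5, 60°): beam 1 = 1.7321 ≠ 0.5774 ✗
  (8.5, 1.5, 285°): beam 1 = 1.9319 ≠ 0.5774 ✗
  (8.5, 1.5, 30°): beam 4 = 1.0000 ≠ 2.8868 ✗
  (5.5, 5.5, 30°): beam 2 = 1.9319 ≠ 0.5176 ✗
  …
  (1.5, 5.5, 210°): r_1=0.5774, r_2=0.5176, r_3=1.9319, r_4=2.8868 — all match ✓
Only this pose fits every beam.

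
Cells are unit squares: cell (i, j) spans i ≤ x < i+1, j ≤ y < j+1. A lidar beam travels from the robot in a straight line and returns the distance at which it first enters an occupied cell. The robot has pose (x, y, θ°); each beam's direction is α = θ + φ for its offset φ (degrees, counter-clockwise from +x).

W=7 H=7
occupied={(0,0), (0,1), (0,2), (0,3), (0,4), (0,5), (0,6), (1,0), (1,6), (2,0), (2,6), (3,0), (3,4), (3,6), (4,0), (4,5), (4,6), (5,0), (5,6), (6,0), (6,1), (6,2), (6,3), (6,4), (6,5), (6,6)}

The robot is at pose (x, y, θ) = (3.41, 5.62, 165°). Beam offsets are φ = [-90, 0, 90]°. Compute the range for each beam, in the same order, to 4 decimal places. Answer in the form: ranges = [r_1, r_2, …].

ranges = [0.3934, 1.4682, 0.6419]

beam 1: φ=-90°, α=75°
  d=(0.2588,0.9659)  start (3,5)  tX=2.2796 tY=0.3934  stride 1/|dx|=3.8637 1/|dy|=1.0353
    cross y-line → (3,6), t=0.3934 (wall)
  → r_1 = 0.3934
beam 2: φ=0°, α=165°
  d=(-0.9659,0.2588)  start (3,5)  tX=0.4245 tY=1.4682  stride 1/|dx|=1.0353 1/|dy|=3.8637
    cross x-line → (2,5), t=0.4245
    cross x-line → (1,5), t=1.4597
    cross y-line → (1,6), t=1.4682 (wall)
  → r_2 = 1.4682
beam 3: φ=90°, α=255°
  d=(-0.2588,-0.9659)  start (3,5)  tX=1.5841 tY=0.6419  stride 1/|dx|=3.8637 1/|dy|=1.0353
    cross y-line → (3,4), t=0.6419 (wall)
  → r_3 = 0.6419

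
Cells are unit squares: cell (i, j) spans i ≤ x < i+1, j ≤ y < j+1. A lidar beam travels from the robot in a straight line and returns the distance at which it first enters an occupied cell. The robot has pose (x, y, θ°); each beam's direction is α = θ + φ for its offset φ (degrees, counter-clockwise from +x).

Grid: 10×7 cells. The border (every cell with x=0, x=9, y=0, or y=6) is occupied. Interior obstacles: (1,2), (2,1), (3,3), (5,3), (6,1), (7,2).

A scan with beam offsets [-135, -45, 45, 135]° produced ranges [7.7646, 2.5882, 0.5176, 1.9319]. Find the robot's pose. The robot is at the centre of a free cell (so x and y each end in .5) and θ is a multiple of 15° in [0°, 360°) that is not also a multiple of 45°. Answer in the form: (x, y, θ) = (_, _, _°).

The pose lattice has 34·16 = 544 candidates. Test each by forward raycasting.
  (3.5, 1.5, 345°): beam 1 = 0.5774 ≠ 7.7646 ✗
  (7.5, 1.5, 240°): beam 1 = 0.5176 ≠ 7.7646 ✗
  (5.5, 4.5, 255°): beam 1 = 1.7321 ≠ 7.7646 ✗
  …
  (8.5, 3.5, 300°): r_1=7.7646, r_2=2.5882, r_3=0.5176, r_4=1.9319 — all match ✓
Only this pose fits every beam.

(x, y, θ) = (8.5, 3.5, 300°)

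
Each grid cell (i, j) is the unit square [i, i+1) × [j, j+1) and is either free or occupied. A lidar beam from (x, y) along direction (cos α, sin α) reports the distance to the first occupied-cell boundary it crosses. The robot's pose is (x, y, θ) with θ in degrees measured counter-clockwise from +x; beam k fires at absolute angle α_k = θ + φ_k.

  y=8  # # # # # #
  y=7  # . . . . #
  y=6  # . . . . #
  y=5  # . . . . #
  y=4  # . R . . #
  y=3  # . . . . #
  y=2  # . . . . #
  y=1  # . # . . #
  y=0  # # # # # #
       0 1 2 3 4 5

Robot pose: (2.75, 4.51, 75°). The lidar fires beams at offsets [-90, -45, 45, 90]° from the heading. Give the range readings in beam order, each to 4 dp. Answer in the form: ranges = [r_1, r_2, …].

beam 1: φ=-90°, α=345°
  direction (0.9659, -0.2588); cell (2,4); t to first gridline: x 0.2588, y 1.9705 (then +1.0353 / +3.8637)
    (3,4) via x @ 0.2588
    (4,4) via x @ 1.2941
    (4,3) via y @ 1.9705
    (5,3) via x @ 2.3294  # hit
  → r_1 = 2.3294
beam 2: φ=-45°, α=30°
  direction (0.8660, 0.5000); cell (2,4); t to first gridline: x 0.2887, y 0.9800 (then +1.1547 / +2.0000)
    (3,4) via x @ 0.2887
    (3,5) via y @ 0.9800
    (4,5) via x @ 1.4434
    (5,5) via x @ 2.5981  # hit
  → r_2 = 2.5981
beam 3: φ=45°, α=120°
  direction (-0.5000, 0.8660); cell (2,4); t to first gridline: x 1.5000, y 0.5658 (then +2.0000 / +1.1547)
    (2,5) via y @ 0.5658
    (1,5) via x @ 1.5000
    (1,6) via y @ 1.7205
    (1,7) via y @ 2.8752
    (0,7) via x @ 3.5000  # hit
  → r_3 = 3.5000
beam 4: φ=90°, α=165°
  direction (-0.9659, 0.2588); cell (2,4); t to first gridline: x 0.7765, y 1.8932 (then +1.0353 / +3.8637)
    (1,4) via x @ 0.7765
    (0,4) via x @ 1.8117  # hit
  → r_4 = 1.8117

ranges = [2.3294, 2.5981, 3.5000, 1.8117]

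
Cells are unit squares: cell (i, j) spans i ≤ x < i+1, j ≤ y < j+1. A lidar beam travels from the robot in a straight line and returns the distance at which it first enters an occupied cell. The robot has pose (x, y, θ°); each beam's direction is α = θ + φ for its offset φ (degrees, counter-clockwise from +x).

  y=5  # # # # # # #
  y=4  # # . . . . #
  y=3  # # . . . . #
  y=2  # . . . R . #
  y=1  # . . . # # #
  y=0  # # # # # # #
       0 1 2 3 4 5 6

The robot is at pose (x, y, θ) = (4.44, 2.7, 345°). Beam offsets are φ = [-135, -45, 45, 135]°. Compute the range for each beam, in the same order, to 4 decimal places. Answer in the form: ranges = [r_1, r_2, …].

beam 1: φ=-135°, α=210°
  d=(-0.8660,-0.5000)  start (4,2)  tX=0.5081 tY=1.4000  stride 1/|dx|=1.1547 1/|dy|=2.0000
    cross x-line → (3,2), t=0.5081
    cross y-line → (3,1), t=1.4000
    cross x-line → (2,1), t=1.6628
    cross x-line → (1,1), t=2.8175
    cross y-line → (1,0), t=3.4000 (wall)
  → r_1 = 3.4000
beam 2: φ=-45°, α=300°
  d=(0.5000,-0.8660)  start (4,2)  tX=1.1200 tY=0.8083  stride 1/|dx|=2.0000 1/|dy|=1.1547
    cross y-line → (4,1), t=0.8083 (wall)
  → r_2 = 0.8083
beam 3: φ=45°, α=30°
  d=(0.8660,0.5000)  start (4,2)  tX=0.6466 tY=0.6000  stride 1/|dx|=1.1547 1/|dy|=2.0000
    cross y-line → (4,3), t=0.6000
    cross x-line → (5,3), t=0.6466
    cross x-line → (6,3), t=1.8013 (wall)
  → r_3 = 1.8013
beam 4: φ=135°, α=120°
  d=(-0.5000,0.8660)  start (4,2)  tX=0.8800 tY=0.3464  stride 1/|dx|=2.0000 1/|dy|=1.1547
    cross y-line → (4,3), t=0.3464
    cross x-line → (3,3), t=0.8800
    cross y-line → (3,4), t=1.5011
    cross y-line → (3,5), t=2.6558 (wall)
  → r_4 = 2.6558

ranges = [3.4000, 0.8083, 1.8013, 2.6558]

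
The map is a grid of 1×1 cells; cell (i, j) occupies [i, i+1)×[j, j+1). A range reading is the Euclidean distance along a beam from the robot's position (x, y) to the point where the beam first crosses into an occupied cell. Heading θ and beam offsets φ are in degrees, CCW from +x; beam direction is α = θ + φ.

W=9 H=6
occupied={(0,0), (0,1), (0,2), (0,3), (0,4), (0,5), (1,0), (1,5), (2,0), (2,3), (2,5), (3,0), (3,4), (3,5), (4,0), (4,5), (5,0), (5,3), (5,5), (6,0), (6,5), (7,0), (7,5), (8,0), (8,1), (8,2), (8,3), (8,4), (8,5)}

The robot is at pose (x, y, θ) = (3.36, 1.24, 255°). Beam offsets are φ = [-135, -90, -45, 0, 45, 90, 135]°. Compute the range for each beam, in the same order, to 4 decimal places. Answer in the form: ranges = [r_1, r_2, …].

beam 1: φ=-135°, α=120°
  direction (-0.5000, 0.8660); cell (3,1); t to first gridline: x 0.7200, y 0.8776 (then +2.0000 / +1.1547)
    (2,1) via x @ 0.7200
    (2,2) via y @ 0.8776
    (2,3) via y @ 2.0323  # hit
  → r_1 = 2.0323
beam 2: φ=-90°, α=165°
  direction (-0.9659, 0.2588); cell (3,1); t to first gridline: x 0.3727, y 2.9364 (then +1.0353 / +3.8637)
    (2,1) via x @ 0.3727
    (1,1) via x @ 1.4080
    (0,1) via x @ 2.4433  # hit
  → r_2 = 2.4433
beam 3: φ=-45°, α=210°
  direction (-0.8660, -0.5000); cell (3,1); t to first gridline: x 0.4157, y 0.4800 (then +1.1547 / +2.0000)
    (2,1) via x @ 0.4157
    (2,0) via y @ 0.4800  # hit
  → r_3 = 0.4800
beam 4: φ=0°, α=255°
  direction (-0.2588, -0.9659); cell (3,1); t to first gridline: x 1.3909, y 0.2485 (then +3.8637 / +1.0353)
    (3,0) via y @ 0.2485  # hit
  → r_4 = 0.2485
beam 5: φ=45°, α=300°
  direction (0.5000, -0.8660); cell (3,1); t to first gridline: x 1.2800, y 0.2771 (then +2.0000 / +1.1547)
    (3,0) via y @ 0.2771  # hit
  → r_5 = 0.2771
beam 6: φ=90°, α=345°
  direction (0.9659, -0.2588); cell (3,1); t to first gridline: x 0.6626, y 0.9273 (then +1.0353 / +3.8637)
    (4,1) via x @ 0.6626
    (4,0) via y @ 0.9273  # hit
  → r_6 = 0.9273
beam 7: φ=135°, α=30°
  direction (0.8660, 0.5000); cell (3,1); t to first gridline: x 0.7390, y 1.5200 (then +1.1547 / +2.0000)
    (4,1) via x @ 0.7390
    (4,2) via y @ 1.5200
    (5,2) via x @ 1.8937
    (6,2) via x @ 3.0484
    (6,3) via y @ 3.5200
    (7,3) via x @ 4.2031
    (8,3) via x @ 5.3578  # hit
  → r_7 = 5.3578

ranges = [2.0323, 2.4433, 0.4800, 0.2485, 0.2771, 0.9273, 5.3578]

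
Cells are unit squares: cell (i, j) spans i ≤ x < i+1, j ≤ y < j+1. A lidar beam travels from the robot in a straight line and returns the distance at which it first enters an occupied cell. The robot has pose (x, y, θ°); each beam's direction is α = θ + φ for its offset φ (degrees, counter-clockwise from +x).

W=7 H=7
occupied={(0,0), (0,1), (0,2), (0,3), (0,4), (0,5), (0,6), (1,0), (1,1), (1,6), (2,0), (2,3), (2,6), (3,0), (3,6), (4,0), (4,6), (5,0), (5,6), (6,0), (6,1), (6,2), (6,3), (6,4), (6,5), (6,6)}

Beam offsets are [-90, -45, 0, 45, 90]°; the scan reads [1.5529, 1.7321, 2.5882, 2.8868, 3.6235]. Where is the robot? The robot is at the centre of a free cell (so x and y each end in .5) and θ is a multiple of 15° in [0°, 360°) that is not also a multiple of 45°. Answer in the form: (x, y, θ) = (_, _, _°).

(x, y, θ) = (3.5, 2.5, 345°)

Candidates: 23 free-cell centres × 16 headings = 368 poses. Raycast each; keep the one whose scan matches to 4 dp.
  (3.5, 2.5, 255°): beam 1 = 2.5882 ≠ 1.5529 ✗
  (1.5, 4.5, 30°): beam 1 = 1.0000 ≠ 1.5529 ✗
  (3.5, 4.5, 120°): beam 1 = 2.8868 ≠ 1.5529 ✗
  …
  (3.5, 2.5, 345°): r_1=1.5529, r_2=1.7321, r_3=2.5882, r_4=2.8868, r_5=3.6235 — all match ✓
Unique over the lattice → pose = (3.5, 2.5, 345°).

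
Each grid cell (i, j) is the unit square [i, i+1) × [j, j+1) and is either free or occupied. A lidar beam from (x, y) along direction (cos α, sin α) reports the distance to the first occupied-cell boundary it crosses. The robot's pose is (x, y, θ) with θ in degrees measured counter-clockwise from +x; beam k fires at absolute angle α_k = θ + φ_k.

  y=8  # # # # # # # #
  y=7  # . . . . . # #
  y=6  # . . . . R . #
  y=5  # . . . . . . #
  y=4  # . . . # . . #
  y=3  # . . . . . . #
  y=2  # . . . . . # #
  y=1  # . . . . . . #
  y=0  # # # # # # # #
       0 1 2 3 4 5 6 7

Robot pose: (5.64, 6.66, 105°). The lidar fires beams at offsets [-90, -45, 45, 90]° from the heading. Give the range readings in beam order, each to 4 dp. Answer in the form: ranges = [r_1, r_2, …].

ranges = [1.3137, 0.7200, 2.6800, 4.8037]

beam 1: φ=-90°, α=15°
  direction (0.9659, 0.2588); cell (5,6); t to first gridline: x 0.3727, y 1.3137 (then +1.0353 / +3.8637)
    (6,6) via x @ 0.3727
    (6,7) via y @ 1.3137  # hit
  → r_1 = 1.3137
beam 2: φ=-45°, α=60°
  direction (0.5000, 0.8660); cell (5,6); t to first gridline: x 0.7200, y 0.3926 (then +2.0000 / +1.1547)
    (5,7) via y @ 0.3926
    (6,7) via x @ 0.7200  # hit
  → r_2 = 0.7200
beam 3: φ=45°, α=150°
  direction (-0.8660, 0.5000); cell (5,6); t to first gridline: x 0.7390, y 0.6800 (then +1.1547 / +2.0000)
    (5,7) via y @ 0.6800
    (4,7) via x @ 0.7390
    (3,7) via x @ 1.8937
    (3,8) via y @ 2.6800  # hit
  → r_3 = 2.6800
beam 4: φ=90°, α=195°
  direction (-0.9659, -0.2588); cell (5,6); t to first gridline: x 0.6626, y 2.5500 (then +1.0353 / +3.8637)
    (4,6) via x @ 0.6626
    (3,6) via x @ 1.6979
    (3,5) via y @ 2.5500
    (2,5) via x @ 2.7331
    (1,5) via x @ 3.7684
    (0,5) via x @ 4.8037  # hit
  → r_4 = 4.8037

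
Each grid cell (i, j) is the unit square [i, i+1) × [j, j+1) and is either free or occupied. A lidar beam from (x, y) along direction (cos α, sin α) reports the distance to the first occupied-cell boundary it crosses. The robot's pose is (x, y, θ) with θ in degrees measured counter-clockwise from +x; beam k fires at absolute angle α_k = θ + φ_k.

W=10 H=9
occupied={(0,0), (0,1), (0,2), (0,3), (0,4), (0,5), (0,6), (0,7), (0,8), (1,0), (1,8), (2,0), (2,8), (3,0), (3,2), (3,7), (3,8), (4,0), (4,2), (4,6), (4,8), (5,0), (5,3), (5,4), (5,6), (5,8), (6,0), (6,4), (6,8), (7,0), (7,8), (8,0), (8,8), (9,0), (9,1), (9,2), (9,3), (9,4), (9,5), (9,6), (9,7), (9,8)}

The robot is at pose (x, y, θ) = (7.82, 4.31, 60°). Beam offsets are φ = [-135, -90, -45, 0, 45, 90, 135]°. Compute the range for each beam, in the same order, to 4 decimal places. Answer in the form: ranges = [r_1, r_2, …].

beam 1: φ=-135°, α=285°
  cosα=0.2588 sinα=-0.9659 | (7,4) | tMaxX 0.6955 tMaxY 0.3209 | tΔX 3.8637 tΔY 1.0353
    t=0.3209 [y] (7,3)
    t=0.6955 [x] (8,3)
    t=1.3562 [y] (8,2)
    t=2.3915 [y] (8,1)
    t=3.4268 [y] (8,0) — stop
  → r_1 = 3.4268
beam 2: φ=-90°, α=330°
  cosα=0.8660 sinα=-0.5000 | (7,4) | tMaxX 0.2078 tMaxY 0.6200 | tΔX 1.1547 tΔY 2.0000
    t=0.2078 [x] (8,4)
    t=0.6200 [y] (8,3)
    t=1.3625 [x] (9,3) — stop
  → r_2 = 1.3625
beam 3: φ=-45°, α=15°
  cosα=0.9659 sinα=0.2588 | (7,4) | tMaxX 0.1863 tMaxY 2.6660 | tΔX 1.0353 tΔY 3.8637
    t=0.1863 [x] (8,4)
    t=1.2216 [x] (9,4) — stop
  → r_3 = 1.2216
beam 4: φ=0°, α=60°
  cosα=0.5000 sinα=0.8660 | (7,4) | tMaxX 0.3600 tMaxY 0.7967 | tΔX 2.0000 tΔY 1.1547
    t=0.3600 [x] (8,4)
    t=0.7967 [y] (8,5)
    t=1.9514 [y] (8,6)
    t=2.3600 [x] (9,6) — stop
  → r_4 = 2.3600
beam 5: φ=45°, α=105°
  cosα=-0.2588 sinα=0.9659 | (7,4) | tMaxX 3.1682 tMaxY 0.7143 | tΔX 3.8637 tΔY 1.0353
    t=0.7143 [y] (7,5)
    t=1.7496 [y] (7,6)
    t=2.7849 [y] (7,7)
    t=3.1682 [x] (6,7)
    t=3.8202 [y] (6,8) — stop
  → r_5 = 3.8202
beam 6: φ=90°, α=150°
  cosα=-0.8660 sinα=0.5000 | (7,4) | tMaxX 0.9469 tMaxY 1.3800 | tΔX 1.1547 tΔY 2.0000
    t=0.9469 [x] (6,4) — stop
  → r_6 = 0.9469
beam 7: φ=135°, α=195°
  cosα=-0.9659 sinα=-0.2588 | (7,4) | tMaxX 0.8489 tMaxY 1.1977 | tΔX 1.0353 tΔY 3.8637
    t=0.8489 [x] (6,4) — stop
  → r_7 = 0.8489

ranges = [3.4268, 1.3625, 1.2216, 2.3600, 3.8202, 0.9469, 0.8489]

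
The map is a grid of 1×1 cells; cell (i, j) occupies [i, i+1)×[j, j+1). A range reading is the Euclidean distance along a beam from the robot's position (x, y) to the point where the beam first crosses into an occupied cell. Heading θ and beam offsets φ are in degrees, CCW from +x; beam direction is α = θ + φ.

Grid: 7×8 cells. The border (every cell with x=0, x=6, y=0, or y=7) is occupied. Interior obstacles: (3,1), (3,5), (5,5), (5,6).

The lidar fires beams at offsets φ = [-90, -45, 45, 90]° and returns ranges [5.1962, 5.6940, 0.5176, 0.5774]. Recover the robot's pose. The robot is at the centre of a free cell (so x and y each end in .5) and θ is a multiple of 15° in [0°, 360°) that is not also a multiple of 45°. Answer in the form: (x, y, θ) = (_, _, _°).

Candidates: 26 free-cell centres × 16 headings = 416 poses. Raycast each; keep the one whose scan matches to 4 dp.
  (1.5, 6.5, 75°): beam 1 = 1.9319 ≠ 5.1962 ✗
  (2.5, 5.5, 30°): beam 2 = 0.5176 ≠ 5.6940 ✗
  (4.5, 1.5, 165°): beam 1 = 3.6235 ≠ 5.1962 ✗
  (5.5, 2.5, 345°): beam 1 = 1.5529 ≠ 5.1962 ✗
  …
  (1.5, 1.5, 120°): r_1=5.1962, r_2=5.6940, r_3=0.5176, r_4=0.5774 — all match ✓
No second candidate reproduces the full scan.

(x, y, θ) = (1.5, 1.5, 120°)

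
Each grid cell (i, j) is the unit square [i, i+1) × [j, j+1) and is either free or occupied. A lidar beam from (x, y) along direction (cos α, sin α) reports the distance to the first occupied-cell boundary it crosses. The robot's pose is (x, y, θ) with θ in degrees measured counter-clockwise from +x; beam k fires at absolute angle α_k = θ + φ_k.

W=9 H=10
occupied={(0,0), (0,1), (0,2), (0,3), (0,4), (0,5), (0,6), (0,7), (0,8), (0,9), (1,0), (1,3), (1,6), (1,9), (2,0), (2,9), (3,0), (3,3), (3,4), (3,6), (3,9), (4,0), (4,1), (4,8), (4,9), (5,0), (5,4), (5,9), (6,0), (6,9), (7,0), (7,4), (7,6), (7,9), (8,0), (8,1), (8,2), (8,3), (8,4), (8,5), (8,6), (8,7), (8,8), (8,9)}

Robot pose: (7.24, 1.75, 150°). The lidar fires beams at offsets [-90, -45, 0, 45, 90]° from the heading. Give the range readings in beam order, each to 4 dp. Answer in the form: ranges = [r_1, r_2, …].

ranges = [1.5200, 7.5058, 3.7412, 2.3190, 0.8660]

beam 1: φ=-90°, α=60°
  direction (0.5000, 0.8660); cell (7,1); t to first gridline: x 1.5200, y 0.2887 (then +2.0000 / +1.1547)
    (7,2) via y @ 0.2887
    (7,3) via y @ 1.4434
    (8,3) via x @ 1.5200  # hit
  → r_1 = 1.5200
beam 2: φ=-45°, α=105°
  direction (-0.2588, 0.9659); cell (7,1); t to first gridline: x 0.9273, y 0.2588 (then +3.8637 / +1.0353)
    (7,2) via y @ 0.2588
    (6,2) via x @ 0.9273
    (6,3) via y @ 1.2941
    (6,4) via y @ 2.3294
    (6,5) via y @ 3.3646
    (6,6) via y @ 4.3999
    (5,6) via x @ 4.7910
    (5,7) via y @ 5.4352
    (5,8) via y @ 6.4705
    (5,9) via y @ 7.5058  # hit
  → r_2 = 7.5058
beam 3: φ=0°, α=150°
  direction (-0.8660, 0.5000); cell (7,1); t to first gridline: x 0.2771, y 0.5000 (then +1.1547 / +2.0000)
    (6,1) via x @ 0.2771
    (6,2) via y @ 0.5000
    (5,2) via x @ 1.4318
    (5,3) via y @ 2.5000
    (4,3) via x @ 2.5865
    (3,3) via x @ 3.7412  # hit
  → r_3 = 3.7412
beam 4: φ=45°, α=195°
  direction (-0.9659, -0.2588); cell (7,1); t to first gridline: x 0.2485, y 2.8978 (then +1.0353 / +3.8637)
    (6,1) via x @ 0.2485
    (5,1) via x @ 1.2837
    (4,1) via x @ 2.3190  # hit
  → r_4 = 2.3190
beam 5: φ=90°, α=240°
  direction (-0.5000, -0.8660); cell (7,1); t to first gridline: x 0.4800, y 0.8660 (then +2.0000 / +1.1547)
    (6,1) via x @ 0.4800
    (6,0) via y @ 0.8660  # hit
  → r_5 = 0.8660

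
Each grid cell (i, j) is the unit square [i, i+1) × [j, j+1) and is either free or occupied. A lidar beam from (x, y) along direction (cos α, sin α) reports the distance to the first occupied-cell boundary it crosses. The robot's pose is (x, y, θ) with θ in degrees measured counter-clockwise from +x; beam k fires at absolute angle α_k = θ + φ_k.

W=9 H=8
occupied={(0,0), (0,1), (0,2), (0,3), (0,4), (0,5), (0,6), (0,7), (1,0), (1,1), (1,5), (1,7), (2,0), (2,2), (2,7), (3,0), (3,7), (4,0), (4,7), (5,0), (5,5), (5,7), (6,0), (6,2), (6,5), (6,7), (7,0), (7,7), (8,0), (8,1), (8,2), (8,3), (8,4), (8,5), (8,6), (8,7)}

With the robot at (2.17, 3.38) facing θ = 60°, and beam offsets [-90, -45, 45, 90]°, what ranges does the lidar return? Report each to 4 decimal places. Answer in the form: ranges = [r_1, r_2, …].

beam 1: φ=-90°, α=330°
  cosα=0.8660 sinα=-0.5000 | (2,3) | tMaxX 0.9584 tMaxY 0.7600 | tΔX 1.1547 tΔY 2.0000
    t=0.7600 [y] (2,2) — stop
  → r_1 = 0.7600
beam 2: φ=-45°, α=15°
  cosα=0.9659 sinα=0.2588 | (2,3) | tMaxX 0.8593 tMaxY 2.3955 | tΔX 1.0353 tΔY 3.8637
    t=0.8593 [x] (3,3)
    t=1.8946 [x] (4,3)
    t=2.3955 [y] (4,4)
    t=2.9298 [x] (5,4)
    t=3.9651 [x] (6,4)
    t=5.0004 [x] (7,4)
    t=6.0357 [x] (8,4) — stop
  → r_2 = 6.0357
beam 3: φ=45°, α=105°
  cosα=-0.2588 sinα=0.9659 | (2,3) | tMaxX 0.6568 tMaxY 0.6419 | tΔX 3.8637 tΔY 1.0353
    t=0.6419 [y] (2,4)
    t=0.6568 [x] (1,4)
    t=1.6771 [y] (1,5) — stop
  → r_3 = 1.6771
beam 4: φ=90°, α=150°
  cosα=-0.8660 sinα=0.5000 | (2,3) | tMaxX 0.1963 tMaxY 1.2400 | tΔX 1.1547 tΔY 2.0000
    t=0.1963 [x] (1,3)
    t=1.2400 [y] (1,4)
    t=1.3510 [x] (0,4) — stop
  → r_4 = 1.3510

ranges = [0.7600, 6.0357, 1.6771, 1.3510]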